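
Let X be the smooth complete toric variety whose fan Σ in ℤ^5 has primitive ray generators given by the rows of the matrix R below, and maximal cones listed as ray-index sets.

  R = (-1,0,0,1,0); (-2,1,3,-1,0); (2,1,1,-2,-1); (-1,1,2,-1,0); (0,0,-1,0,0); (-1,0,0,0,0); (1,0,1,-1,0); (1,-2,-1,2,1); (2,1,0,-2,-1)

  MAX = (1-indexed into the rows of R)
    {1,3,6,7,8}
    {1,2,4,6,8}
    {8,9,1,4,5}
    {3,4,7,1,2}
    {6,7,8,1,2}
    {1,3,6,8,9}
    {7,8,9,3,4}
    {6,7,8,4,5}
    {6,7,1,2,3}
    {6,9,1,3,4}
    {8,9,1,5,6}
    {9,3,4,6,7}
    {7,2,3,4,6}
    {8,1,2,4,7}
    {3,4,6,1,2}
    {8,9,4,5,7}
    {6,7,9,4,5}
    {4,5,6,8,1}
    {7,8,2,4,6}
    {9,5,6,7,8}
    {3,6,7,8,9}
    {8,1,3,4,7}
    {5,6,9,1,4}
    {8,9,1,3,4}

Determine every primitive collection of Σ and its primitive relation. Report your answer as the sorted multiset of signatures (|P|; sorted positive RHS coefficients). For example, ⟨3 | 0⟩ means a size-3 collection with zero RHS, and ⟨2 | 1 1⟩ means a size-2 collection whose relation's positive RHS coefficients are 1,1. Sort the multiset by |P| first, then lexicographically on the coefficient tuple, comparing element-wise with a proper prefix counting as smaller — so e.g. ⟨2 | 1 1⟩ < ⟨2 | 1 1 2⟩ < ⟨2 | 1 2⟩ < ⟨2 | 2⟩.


Δ(Σ) — 9 vertices, 9 min non-faces:

  P = {3,5}:  v_{3} + v_{5} = v_{9}  →  sig = ⟨2 | 1⟩
  P = {2,5}:  v_{2} + v_{5} = v_{4} + v_{6}  →  sig = ⟨2 | 1 1⟩
  P = {2,9}:  v_{2} + v_{9} = v_{3} + v_{4} + v_{6}  →  sig = ⟨2 | 1 1 1⟩
  P = {1,5,7}:  v_{1} + v_{5} + v_{7} = 0  →  sig = ⟨3 | 0⟩
  P = {1,7,9}:  v_{1} + v_{7} + v_{9} = v_{3}  →  sig = ⟨3 | 1⟩
  P = {2,3,8}:  v_{2} + v_{3} + v_{8} = 2·v_{1} + 3·v_{7}  →  sig = ⟨3 | 2 3⟩
  P = {1,4,6,7}:  v_{1} + v_{4} + v_{6} + v_{7} = v_{2}  →  sig = ⟨4 | 1⟩
  P = {4,6,8,9}:  v_{4} + v_{6} + v_{8} + v_{9} = v_{7}  →  sig = ⟨4 | 1⟩
  P = {3,4,6,8}:  v_{3} + v_{4} + v_{6} + v_{8} = v_{1} + 2·v_{7}  →  sig = ⟨4 | 1 2⟩

Signatures (|P|; sorted positive RHS coefficients), sorted:
[⟨2 | 1⟩, ⟨2 | 1 1⟩, ⟨2 | 1 1 1⟩, ⟨3 | 0⟩, ⟨3 | 1⟩, ⟨3 | 2 3⟩, ⟨4 | 1⟩, ⟨4 | 1⟩, ⟨4 | 1 2⟩]


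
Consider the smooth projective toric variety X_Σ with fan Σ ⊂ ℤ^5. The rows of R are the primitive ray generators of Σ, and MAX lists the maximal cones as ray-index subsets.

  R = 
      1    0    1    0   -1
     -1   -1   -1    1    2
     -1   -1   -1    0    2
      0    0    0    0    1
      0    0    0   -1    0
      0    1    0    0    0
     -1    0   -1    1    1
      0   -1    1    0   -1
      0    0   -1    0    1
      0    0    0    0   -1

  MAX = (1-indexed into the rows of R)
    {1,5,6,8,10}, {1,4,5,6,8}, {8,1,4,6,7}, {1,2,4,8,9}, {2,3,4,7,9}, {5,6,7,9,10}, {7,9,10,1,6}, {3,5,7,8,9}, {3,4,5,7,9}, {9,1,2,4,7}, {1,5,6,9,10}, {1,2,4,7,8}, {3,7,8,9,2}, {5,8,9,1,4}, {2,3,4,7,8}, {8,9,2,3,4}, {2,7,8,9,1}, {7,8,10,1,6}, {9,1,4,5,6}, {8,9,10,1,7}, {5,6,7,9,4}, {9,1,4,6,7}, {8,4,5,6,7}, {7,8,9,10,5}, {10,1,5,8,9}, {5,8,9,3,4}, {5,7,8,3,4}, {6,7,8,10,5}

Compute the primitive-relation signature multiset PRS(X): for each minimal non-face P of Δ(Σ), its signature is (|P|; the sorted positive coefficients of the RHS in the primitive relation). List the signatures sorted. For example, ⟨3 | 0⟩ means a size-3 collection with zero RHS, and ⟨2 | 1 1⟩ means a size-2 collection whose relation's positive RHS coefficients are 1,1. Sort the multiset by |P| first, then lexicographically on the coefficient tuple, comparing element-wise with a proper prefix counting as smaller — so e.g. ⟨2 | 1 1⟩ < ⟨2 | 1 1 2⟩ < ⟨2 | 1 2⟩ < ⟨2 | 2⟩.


10 collections generate NE(X_Σ); each relation:

  P = {4,10}:  v_{4} + v_{10} = 0  ⇒ sig = ⟨2 | 0⟩
  P = {2,5}:  v_{2} + v_{5} = v_{3}  ⇒ sig = ⟨2 | 1⟩
  P = {2,6}:  v_{2} + v_{6} = v_{4} + v_{7}  ⇒ sig = ⟨2 | 1 1⟩
  P = {1,3}:  v_{1} + v_{3} = v_{4} + v_{8} + v_{9}  ⇒ sig = ⟨2 | 1 1 1⟩
  P = {2,10}:  v_{2} + v_{10} = v_{7} + v_{8} + v_{9}  ⇒ sig = ⟨2 | 1 1 1⟩
  P = {3,6}:  v_{3} + v_{6} = v_{4} + v_{5} + v_{7}  ⇒ sig = ⟨2 | 1 1 1⟩
  P = {3,10}:  v_{3} + v_{10} = v_{5} + v_{7} + v_{8} + v_{9}  ⇒ sig = ⟨2 | 1 1 1 1⟩
  P = {1,5,7}:  v_{1} + v_{5} + v_{7} = 0  ⇒ sig = ⟨3 | 0⟩
  P = {6,8,9}:  v_{6} + v_{8} + v_{9} = 0  ⇒ sig = ⟨3 | 0⟩
  P = {4,7,8,9}:  v_{4} + v_{7} + v_{8} + v_{9} = v_{2}  ⇒ sig = ⟨4 | 1⟩

Hence PRS(X_Σ) =
    ⟨2 | 0⟩
    ⟨2 | 1⟩
    ⟨2 | 1 1⟩
    ⟨2 | 1 1 1⟩
    ⟨2 | 1 1 1⟩
    ⟨2 | 1 1 1⟩
    ⟨2 | 1 1 1 1⟩
    ⟨3 | 0⟩
    ⟨3 | 0⟩
    ⟨4 | 1⟩


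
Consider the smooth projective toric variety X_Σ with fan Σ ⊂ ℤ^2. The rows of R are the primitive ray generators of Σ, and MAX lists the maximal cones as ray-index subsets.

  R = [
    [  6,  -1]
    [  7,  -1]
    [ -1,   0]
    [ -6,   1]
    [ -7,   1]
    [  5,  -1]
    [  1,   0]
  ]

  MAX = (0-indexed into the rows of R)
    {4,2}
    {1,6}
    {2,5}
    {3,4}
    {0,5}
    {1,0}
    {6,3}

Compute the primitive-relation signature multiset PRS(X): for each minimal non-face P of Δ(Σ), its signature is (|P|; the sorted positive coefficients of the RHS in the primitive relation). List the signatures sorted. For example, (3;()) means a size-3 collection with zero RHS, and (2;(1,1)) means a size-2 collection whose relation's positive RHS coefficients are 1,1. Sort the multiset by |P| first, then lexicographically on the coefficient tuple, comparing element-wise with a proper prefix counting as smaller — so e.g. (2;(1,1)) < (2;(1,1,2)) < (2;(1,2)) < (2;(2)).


Δ(Σ) — 7 vertices, 14 min non-faces:

  P = {0,3}:  v_{0} + v_{3} = 0 — sig = (2;())
  P = {1,4}:  v_{1} + v_{4} = 0 — sig = (2;())
  P = {2,6}:  v_{2} + v_{6} = 0 — sig = (2;())
  P = {0,2}:  v_{0} + v_{2} = v_{5} — sig = (2;(1))
  P = {0,4}:  v_{0} + v_{4} = v_{2} — sig = (2;(1))
  P = {0,6}:  v_{0} + v_{6} = v_{1} — sig = (2;(1))
  P = {1,2}:  v_{1} + v_{2} = v_{0} — sig = (2;(1))
  P = {1,3}:  v_{1} + v_{3} = v_{6} — sig = (2;(1))
  P = {2,3}:  v_{2} + v_{3} = v_{4} — sig = (2;(1))
  P = {3,5}:  v_{3} + v_{5} = v_{2} — sig = (2;(1))
  P = {4,6}:  v_{4} + v_{6} = v_{3} — sig = (2;(1))
  P = {5,6}:  v_{5} + v_{6} = v_{0} — sig = (2;(1))
  P = {1,5}:  v_{1} + v_{5} = 2·v_{0} — sig = (2;(2))
  P = {4,5}:  v_{4} + v_{5} = 2·v_{2} — sig = (2;(2))

Sorted signature multiset PRS(X):
    |P|=2: 14 collections, coeffs (), (), (), (1), (1), (1), (1), (1), (1), (1), (1), (1), (2), (2)


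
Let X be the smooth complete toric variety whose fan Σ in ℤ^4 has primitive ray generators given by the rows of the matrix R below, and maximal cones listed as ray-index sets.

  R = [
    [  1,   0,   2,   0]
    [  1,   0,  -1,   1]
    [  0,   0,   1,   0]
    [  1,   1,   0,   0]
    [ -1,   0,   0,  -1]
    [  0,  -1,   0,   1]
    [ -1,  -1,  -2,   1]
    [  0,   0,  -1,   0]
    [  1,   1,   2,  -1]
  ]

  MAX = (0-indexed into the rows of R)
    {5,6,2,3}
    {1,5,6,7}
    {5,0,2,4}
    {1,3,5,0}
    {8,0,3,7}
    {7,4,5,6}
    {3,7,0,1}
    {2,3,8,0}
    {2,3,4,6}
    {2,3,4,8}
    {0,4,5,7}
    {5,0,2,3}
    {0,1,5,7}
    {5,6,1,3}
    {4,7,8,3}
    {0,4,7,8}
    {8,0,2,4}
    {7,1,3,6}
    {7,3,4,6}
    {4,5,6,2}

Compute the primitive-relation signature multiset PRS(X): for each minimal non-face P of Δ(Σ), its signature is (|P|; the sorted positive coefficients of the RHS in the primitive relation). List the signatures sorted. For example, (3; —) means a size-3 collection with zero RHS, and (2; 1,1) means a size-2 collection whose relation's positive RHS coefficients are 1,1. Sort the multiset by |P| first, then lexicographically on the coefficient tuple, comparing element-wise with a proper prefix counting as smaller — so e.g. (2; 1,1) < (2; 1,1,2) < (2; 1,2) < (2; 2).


Primitive collections (10):

  P={2,7}:  v_{2} + v_{7} = 0 — sig = (2; —)
  P={6,8}:  v_{6} + v_{8} = 0 — sig = (2; —)
  P={0,6}:  v_{0} + v_{6} = v_{5} — sig = (2; 1)
  P={1,4}:  v_{1} + v_{4} = v_{7} — sig = (2; 1)
  P={5,8}:  v_{5} + v_{8} = v_{0} — sig = (2; 1)
  P={1,2}:  v_{1} + v_{2} = v_{3} + v_{5} — sig = (2; 1,1)
  P={1,8}:  v_{1} + v_{8} = v_{0} + v_{3} + v_{7} — sig = (2; 1,1,1)
  P={3,4,5}:  v_{3} + v_{4} + v_{5} = 0 — sig = (3; —)
  P={0,3,4}:  v_{0} + v_{3} + v_{4} = v_{8} — sig = (3; 1)
  P={3,5,7}:  v_{3} + v_{5} + v_{7} = v_{1} — sig = (3; 1)

Signatures (|P|; sorted positive RHS coefficients), sorted:
    (2; —)
    (2; —)
    (2; 1)
    (2; 1)
    (2; 1)
    (2; 1,1)
    (2; 1,1,1)
    (3; —)
    (3; 1)
    (3; 1)


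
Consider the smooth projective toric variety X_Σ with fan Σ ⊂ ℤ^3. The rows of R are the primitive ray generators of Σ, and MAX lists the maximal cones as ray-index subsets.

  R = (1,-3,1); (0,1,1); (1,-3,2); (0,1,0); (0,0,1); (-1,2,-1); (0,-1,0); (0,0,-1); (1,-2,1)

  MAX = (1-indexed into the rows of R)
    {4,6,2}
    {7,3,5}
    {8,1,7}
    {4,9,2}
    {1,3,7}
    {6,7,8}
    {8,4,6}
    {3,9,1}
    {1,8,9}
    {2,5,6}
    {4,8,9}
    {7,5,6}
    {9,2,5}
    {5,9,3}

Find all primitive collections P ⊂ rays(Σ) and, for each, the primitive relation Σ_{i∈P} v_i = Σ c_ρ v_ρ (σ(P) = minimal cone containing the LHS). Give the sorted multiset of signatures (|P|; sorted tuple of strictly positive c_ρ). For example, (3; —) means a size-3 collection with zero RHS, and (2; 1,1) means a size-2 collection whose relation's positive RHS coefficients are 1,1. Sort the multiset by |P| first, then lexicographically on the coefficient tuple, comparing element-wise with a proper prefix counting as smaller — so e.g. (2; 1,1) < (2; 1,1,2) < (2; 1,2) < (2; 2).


Minimal non-faces — 15 found among 9 rays, 14 max cones:

  {4,7}:  v_{4} + v_{7} = 0 — sig = (2; —)
  {5,8}:  v_{5} + v_{8} = 0 — sig = (2; —)
  {6,9}:  v_{6} + v_{9} = 0 — sig = (2; —)
  {1,4}:  v_{1} + v_{4} = v_{9} — sig = (2; 1)
  {1,5}:  v_{1} + v_{5} = v_{3} — sig = (2; 1)
  {1,6}:  v_{1} + v_{6} = v_{7} — sig = (2; 1)
  {2,7}:  v_{2} + v_{7} = v_{5} — sig = (2; 1)
  {2,8}:  v_{2} + v_{8} = v_{4} — sig = (2; 1)
  {3,8}:  v_{3} + v_{8} = v_{1} — sig = (2; 1)
  {4,5}:  v_{4} + v_{5} = v_{2} — sig = (2; 1)
  {7,9}:  v_{7} + v_{9} = v_{1} — sig = (2; 1)
  {1,2}:  v_{1} + v_{2} = v_{5} + v_{9} — sig = (2; 1,1)
  {3,4}:  v_{3} + v_{4} = v_{5} + v_{9} — sig = (2; 1,1)
  {3,6}:  v_{3} + v_{6} = v_{5} + v_{7} — sig = (2; 1,1)
  {2,3}:  v_{2} + v_{3} = 2·v_{5} + v_{9} — sig = (2; 1,2)

Signatures (|P|; sorted positive RHS coefficients), sorted:
[(2; —), (2; —), (2; —), (2; 1), (2; 1), (2; 1), (2; 1), (2; 1), (2; 1), (2; 1), (2; 1), (2; 1,1), (2; 1,1), (2; 1,1), (2; 1,2)]


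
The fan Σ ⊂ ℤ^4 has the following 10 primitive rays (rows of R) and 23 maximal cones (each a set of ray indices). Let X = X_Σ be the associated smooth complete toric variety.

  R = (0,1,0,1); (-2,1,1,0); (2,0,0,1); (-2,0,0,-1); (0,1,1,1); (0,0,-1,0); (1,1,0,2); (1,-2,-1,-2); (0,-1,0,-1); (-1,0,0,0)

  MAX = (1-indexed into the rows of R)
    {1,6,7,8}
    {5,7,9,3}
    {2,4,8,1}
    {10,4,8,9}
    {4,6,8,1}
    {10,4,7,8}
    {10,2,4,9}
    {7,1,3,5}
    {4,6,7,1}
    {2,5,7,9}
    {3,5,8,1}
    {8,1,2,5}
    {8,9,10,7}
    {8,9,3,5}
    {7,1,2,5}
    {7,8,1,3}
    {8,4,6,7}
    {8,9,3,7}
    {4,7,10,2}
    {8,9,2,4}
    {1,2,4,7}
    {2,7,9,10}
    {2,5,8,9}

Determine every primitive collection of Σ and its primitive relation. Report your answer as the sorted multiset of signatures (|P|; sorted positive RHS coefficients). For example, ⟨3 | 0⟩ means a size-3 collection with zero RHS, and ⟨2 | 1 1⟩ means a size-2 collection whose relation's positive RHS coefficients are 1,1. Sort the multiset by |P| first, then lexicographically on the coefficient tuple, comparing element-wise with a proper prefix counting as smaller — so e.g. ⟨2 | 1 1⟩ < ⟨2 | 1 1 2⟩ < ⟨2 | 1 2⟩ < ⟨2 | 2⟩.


Primitive collections (17):

  {1,9}:  v_{1} + v_{9} = 0 ; sig = ⟨2 | 0⟩
  {3,4}:  v_{3} + v_{4} = 0 ; sig = ⟨2 | 0⟩
  {2,3}:  v_{2} + v_{3} = v_{5} ; sig = ⟨2 | 1⟩
  {4,5}:  v_{4} + v_{5} = v_{2} ; sig = ⟨2 | 1⟩
  {5,6}:  v_{5} + v_{6} = v_{1} ; sig = ⟨2 | 1⟩
  {1,10}:  v_{1} + v_{10} = v_{4} + v_{7} ; sig = ⟨2 | 1 1⟩
  {2,6}:  v_{2} + v_{6} = v_{1} + v_{4} ; sig = ⟨2 | 1 1⟩
  {3,10}:  v_{3} + v_{10} = v_{7} + v_{9} ; sig = ⟨2 | 1 1⟩
  {3,6}:  v_{3} + v_{6} = v_{1} + v_{7} + v_{8} ; sig = ⟨2 | 1 1 1⟩
  {5,10}:  v_{5} + v_{10} = v_{2} + v_{7} + v_{9} ; sig = ⟨2 | 1 1 1⟩
  {6,9}:  v_{6} + v_{9} = v_{4} + v_{7} + v_{8} ; sig = ⟨2 | 1 1 1⟩
  {6,10}:  v_{6} + v_{10} = 2·v_{4} + 2·v_{7} + v_{8} ; sig = ⟨2 | 1 2 2⟩
  {2,7,8}:  v_{2} + v_{7} + v_{8} = 0 ; sig = ⟨3 | 0⟩
  {4,7,9}:  v_{4} + v_{7} + v_{9} = v_{10} ; sig = ⟨3 | 1⟩
  {5,7,8}:  v_{5} + v_{7} + v_{8} = v_{3} ; sig = ⟨3 | 1⟩
  {2,8,10}:  v_{2} + v_{8} + v_{10} = v_{4} + v_{9} ; sig = ⟨3 | 1 1⟩
  {1,4,7,8}:  v_{1} + v_{4} + v_{7} + v_{8} = v_{6} ; sig = ⟨4 | 1⟩

Signatures (|P|; sorted positive RHS coefficients), sorted:
[⟨2 | 0⟩, ⟨2 | 0⟩, ⟨2 | 1⟩, ⟨2 | 1⟩, ⟨2 | 1⟩, ⟨2 | 1 1⟩, ⟨2 | 1 1⟩, ⟨2 | 1 1⟩, ⟨2 | 1 1 1⟩, ⟨2 | 1 1 1⟩, ⟨2 | 1 1 1⟩, ⟨2 | 1 2 2⟩, ⟨3 | 0⟩, ⟨3 | 1⟩, ⟨3 | 1⟩, ⟨3 | 1 1⟩, ⟨4 | 1⟩]


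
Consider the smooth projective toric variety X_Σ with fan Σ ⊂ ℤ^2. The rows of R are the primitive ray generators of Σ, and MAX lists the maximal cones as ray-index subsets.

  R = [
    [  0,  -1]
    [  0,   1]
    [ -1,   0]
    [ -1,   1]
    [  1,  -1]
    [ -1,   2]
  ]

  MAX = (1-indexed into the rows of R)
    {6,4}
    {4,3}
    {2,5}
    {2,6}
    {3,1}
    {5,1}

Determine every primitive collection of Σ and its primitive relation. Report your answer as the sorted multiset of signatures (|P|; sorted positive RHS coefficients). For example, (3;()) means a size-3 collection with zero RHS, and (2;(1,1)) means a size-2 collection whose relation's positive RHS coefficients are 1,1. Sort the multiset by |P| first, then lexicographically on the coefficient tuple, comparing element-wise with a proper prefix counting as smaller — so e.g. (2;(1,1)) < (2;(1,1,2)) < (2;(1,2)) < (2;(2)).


Minimal non-faces — 9 found among 6 rays, 6 max cones:

  P={1,2}:  v_{1} + v_{2} = 0  ⇒ sig = (2;())
  P={4,5}:  v_{4} + v_{5} = 0  ⇒ sig = (2;())
  P={1,4}:  v_{1} + v_{4} = v_{3}  ⇒ sig = (2;(1))
  P={1,6}:  v_{1} + v_{6} = v_{4}  ⇒ sig = (2;(1))
  P={2,3}:  v_{2} + v_{3} = v_{4}  ⇒ sig = (2;(1))
  P={2,4}:  v_{2} + v_{4} = v_{6}  ⇒ sig = (2;(1))
  P={3,5}:  v_{3} + v_{5} = v_{1}  ⇒ sig = (2;(1))
  P={5,6}:  v_{5} + v_{6} = v_{2}  ⇒ sig = (2;(1))
  P={3,6}:  v_{3} + v_{6} = 2·v_{4}  ⇒ sig = (2;(2))

Hence PRS(X_Σ) =
[(2;()), (2;()), (2;(1)), (2;(1)), (2;(1)), (2;(1)), (2;(1)), (2;(1)), (2;(2))]


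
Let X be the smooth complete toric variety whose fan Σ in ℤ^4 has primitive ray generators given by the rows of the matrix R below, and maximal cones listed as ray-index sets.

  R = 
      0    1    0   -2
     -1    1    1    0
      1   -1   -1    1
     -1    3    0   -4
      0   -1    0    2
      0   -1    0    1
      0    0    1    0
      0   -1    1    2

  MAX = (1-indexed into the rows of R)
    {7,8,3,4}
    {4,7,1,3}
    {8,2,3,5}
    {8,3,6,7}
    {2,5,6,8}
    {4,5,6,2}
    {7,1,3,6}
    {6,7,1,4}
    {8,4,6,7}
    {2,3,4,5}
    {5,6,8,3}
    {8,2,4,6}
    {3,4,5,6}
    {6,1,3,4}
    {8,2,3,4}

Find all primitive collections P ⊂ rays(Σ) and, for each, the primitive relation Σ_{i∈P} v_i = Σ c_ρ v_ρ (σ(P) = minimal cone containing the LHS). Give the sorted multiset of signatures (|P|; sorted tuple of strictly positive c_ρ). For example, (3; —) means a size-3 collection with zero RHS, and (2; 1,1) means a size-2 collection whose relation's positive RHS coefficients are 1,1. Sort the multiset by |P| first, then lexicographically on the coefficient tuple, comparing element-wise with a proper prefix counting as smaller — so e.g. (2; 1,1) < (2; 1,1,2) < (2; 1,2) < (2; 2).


Minimal non-faces — 9 found among 8 rays, 15 max cones:

  P = {1,5}:  v_{1} + v_{5} = 0 — sig = (2; —)
  P = {1,8}:  v_{1} + v_{8} = v_{7} — sig = (2; 1)
  P = {5,7}:  v_{5} + v_{7} = v_{8} — sig = (2; 1)
  P = {1,2}:  v_{1} + v_{2} = v_{4} + v_{8} — sig = (2; 1,1)
  P = {2,7}:  v_{2} + v_{7} = v_{4} + 2·v_{8} — sig = (2; 1,2)
  P = {2,3,6}:  v_{2} + v_{3} + v_{6} = v_{5} — sig = (3; 1)
  P = {4,5,8}:  v_{4} + v_{5} + v_{8} = v_{2} — sig = (3; 1)
  P = {3,4,6,8}:  v_{3} + v_{4} + v_{6} + v_{8} = 0 — sig = (4; —)
  P = {3,4,6,7}:  v_{3} + v_{4} + v_{6} + v_{7} = v_{1} — sig = (4; 1)

Sorted signature multiset PRS(X):
[(2; —), (2; 1), (2; 1), (2; 1,1), (2; 1,2), (3; 1), (3; 1), (4; —), (4; 1)]


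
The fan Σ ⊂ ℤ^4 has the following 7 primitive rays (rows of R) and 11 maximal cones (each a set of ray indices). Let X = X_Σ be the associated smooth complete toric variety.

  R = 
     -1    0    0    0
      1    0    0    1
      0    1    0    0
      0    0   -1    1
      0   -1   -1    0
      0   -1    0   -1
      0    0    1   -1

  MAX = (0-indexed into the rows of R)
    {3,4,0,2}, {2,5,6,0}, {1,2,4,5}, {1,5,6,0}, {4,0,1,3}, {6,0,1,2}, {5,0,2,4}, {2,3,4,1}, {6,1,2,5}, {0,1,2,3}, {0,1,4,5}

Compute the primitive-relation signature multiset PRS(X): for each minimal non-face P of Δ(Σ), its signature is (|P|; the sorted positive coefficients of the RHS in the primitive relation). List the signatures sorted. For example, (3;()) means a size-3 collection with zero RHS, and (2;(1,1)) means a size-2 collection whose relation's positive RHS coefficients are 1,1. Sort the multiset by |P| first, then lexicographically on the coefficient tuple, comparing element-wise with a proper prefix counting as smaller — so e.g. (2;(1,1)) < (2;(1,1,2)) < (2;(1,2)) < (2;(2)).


Σ has 5 primitive collections:

  P={3,6}:  v_{3} + v_{6} = 0  →  sig = (2;())
  P={3,5}:  v_{3} + v_{5} = v_{4}  →  sig = (2;(1))
  P={4,6}:  v_{4} + v_{6} = v_{5}  →  sig = (2;(1))
  P={0,1,2,5}:  v_{0} + v_{1} + v_{2} + v_{5} = 0  →  sig = (4;())
  P={0,1,2,4}:  v_{0} + v_{1} + v_{2} + v_{4} = v_{3}  →  sig = (4;(1))

Signatures (|P|; sorted positive RHS coefficients), sorted:
{ (2;()),  (2;(1)) ×2,  (4;()),  (4;(1)) }


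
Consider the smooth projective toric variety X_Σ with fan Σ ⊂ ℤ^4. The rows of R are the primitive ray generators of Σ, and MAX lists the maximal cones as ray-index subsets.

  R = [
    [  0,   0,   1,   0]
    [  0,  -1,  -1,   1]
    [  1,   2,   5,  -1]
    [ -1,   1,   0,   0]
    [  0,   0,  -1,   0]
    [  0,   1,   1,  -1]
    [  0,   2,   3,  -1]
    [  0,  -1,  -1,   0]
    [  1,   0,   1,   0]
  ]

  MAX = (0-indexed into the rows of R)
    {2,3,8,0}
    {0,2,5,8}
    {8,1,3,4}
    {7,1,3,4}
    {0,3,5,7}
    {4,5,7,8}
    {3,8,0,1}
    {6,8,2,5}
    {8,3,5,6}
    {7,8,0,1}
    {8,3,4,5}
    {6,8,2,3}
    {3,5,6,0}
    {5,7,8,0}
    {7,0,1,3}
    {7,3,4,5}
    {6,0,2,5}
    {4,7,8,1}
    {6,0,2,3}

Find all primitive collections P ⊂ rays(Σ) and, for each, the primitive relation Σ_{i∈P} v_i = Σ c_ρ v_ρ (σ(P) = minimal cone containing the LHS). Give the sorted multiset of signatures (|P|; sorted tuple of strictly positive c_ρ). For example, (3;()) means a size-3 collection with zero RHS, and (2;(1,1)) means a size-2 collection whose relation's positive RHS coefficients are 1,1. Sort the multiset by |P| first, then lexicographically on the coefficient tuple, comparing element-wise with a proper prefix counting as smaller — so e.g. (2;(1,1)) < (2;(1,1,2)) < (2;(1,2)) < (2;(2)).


Primitive collections (12):

  P = {0,4}:  v_{0} + v_{4} = 0  ⇒ sig = (2;())
  P = {1,5}:  v_{1} + v_{5} = 0  ⇒ sig = (2;())
  P = {2,4}:  v_{2} + v_{4} = v_{6} + v_{8}  ⇒ sig = (2;(1,1))
  P = {6,7}:  v_{6} + v_{7} = v_{0} + v_{5}  ⇒ sig = (2;(1,1))
  P = {1,6}:  v_{1} + v_{6} = v_{0} + v_{3} + v_{8}  ⇒ sig = (2;(1,1,1))
  P = {4,6}:  v_{4} + v_{6} = v_{3} + v_{5} + v_{8}  ⇒ sig = (2;(1,1,1))
  P = {2,7}:  v_{2} + v_{7} = 2·v_{0} + v_{5} + v_{8}  ⇒ sig = (2;(1,1,2))
  P = {1,2}:  v_{1} + v_{2} = 2·v_{0} + v_{3} + 2·v_{8}  ⇒ sig = (2;(1,2,2))
  P = {3,7,8}:  v_{3} + v_{7} + v_{8} = 0  ⇒ sig = (3;())
  P = {0,6,8}:  v_{0} + v_{6} + v_{8} = v_{2}  ⇒ sig = (3;(1))
  P = {2,3,5}:  v_{2} + v_{3} + v_{5} = 2·v_{6}  ⇒ sig = (3;(2))
  P = {0,3,5,8}:  v_{0} + v_{3} + v_{5} + v_{8} = v_{6}  ⇒ sig = (4;(1))

so the primitive-relation signature multiset is
    |P|=2: 8 collections, coeffs (), (), (1,1), (1,1), (1,1,1), (1,1,1), (1,1,2), (1,2,2)
    |P|=3: 3 collections, coeffs (), (1), (2)
    |P|=4: 1 collection, coeffs (1)


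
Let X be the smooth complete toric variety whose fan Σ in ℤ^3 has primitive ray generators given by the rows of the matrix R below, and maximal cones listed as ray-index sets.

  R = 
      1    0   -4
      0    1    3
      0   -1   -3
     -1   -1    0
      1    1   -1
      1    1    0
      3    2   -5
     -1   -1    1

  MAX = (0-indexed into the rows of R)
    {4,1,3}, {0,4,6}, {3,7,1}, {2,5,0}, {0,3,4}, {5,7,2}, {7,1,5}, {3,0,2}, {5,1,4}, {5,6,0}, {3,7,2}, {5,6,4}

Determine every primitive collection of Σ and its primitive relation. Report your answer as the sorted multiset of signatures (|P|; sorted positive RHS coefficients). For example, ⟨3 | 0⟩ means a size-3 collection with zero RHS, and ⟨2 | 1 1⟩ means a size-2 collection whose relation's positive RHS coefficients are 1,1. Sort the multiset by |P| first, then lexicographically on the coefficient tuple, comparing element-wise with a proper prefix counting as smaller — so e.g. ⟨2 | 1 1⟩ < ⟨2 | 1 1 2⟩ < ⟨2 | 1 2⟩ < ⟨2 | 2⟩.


11 minimal non-faces of Δ(Σ) (on 8 rays):

  P={1,2}:  v_{1} + v_{2} = 0  ⟹  sig = ⟨2 | 0⟩
  P={3,5}:  v_{3} + v_{5} = 0  ⟹  sig = ⟨2 | 0⟩
  P={4,7}:  v_{4} + v_{7} = 0  ⟹  sig = ⟨2 | 0⟩
  P={0,1}:  v_{0} + v_{1} = v_{4}  ⟹  sig = ⟨2 | 1⟩
  P={0,7}:  v_{0} + v_{7} = v_{2}  ⟹  sig = ⟨2 | 1⟩
  P={2,4}:  v_{2} + v_{4} = v_{0}  ⟹  sig = ⟨2 | 1⟩
  P={3,6}:  v_{3} + v_{6} = v_{0} + v_{4}  ⟹  sig = ⟨2 | 1 1⟩
  P={6,7}:  v_{6} + v_{7} = v_{0} + v_{5}  ⟹  sig = ⟨2 | 1 1⟩
  P={1,6}:  v_{1} + v_{6} = 2·v_{4} + v_{5}  ⟹  sig = ⟨2 | 1 2⟩
  P={2,6}:  v_{2} + v_{6} = 2·v_{0} + v_{5}  ⟹  sig = ⟨2 | 1 2⟩
  P={0,4,5}:  v_{0} + v_{4} + v_{5} = v_{6}  ⟹  sig = ⟨3 | 1⟩

Hence PRS(X_Σ) =
[⟨2 | 0⟩, ⟨2 | 0⟩, ⟨2 | 0⟩, ⟨2 | 1⟩, ⟨2 | 1⟩, ⟨2 | 1⟩, ⟨2 | 1 1⟩, ⟨2 | 1 1⟩, ⟨2 | 1 2⟩, ⟨2 | 1 2⟩, ⟨3 | 1⟩]


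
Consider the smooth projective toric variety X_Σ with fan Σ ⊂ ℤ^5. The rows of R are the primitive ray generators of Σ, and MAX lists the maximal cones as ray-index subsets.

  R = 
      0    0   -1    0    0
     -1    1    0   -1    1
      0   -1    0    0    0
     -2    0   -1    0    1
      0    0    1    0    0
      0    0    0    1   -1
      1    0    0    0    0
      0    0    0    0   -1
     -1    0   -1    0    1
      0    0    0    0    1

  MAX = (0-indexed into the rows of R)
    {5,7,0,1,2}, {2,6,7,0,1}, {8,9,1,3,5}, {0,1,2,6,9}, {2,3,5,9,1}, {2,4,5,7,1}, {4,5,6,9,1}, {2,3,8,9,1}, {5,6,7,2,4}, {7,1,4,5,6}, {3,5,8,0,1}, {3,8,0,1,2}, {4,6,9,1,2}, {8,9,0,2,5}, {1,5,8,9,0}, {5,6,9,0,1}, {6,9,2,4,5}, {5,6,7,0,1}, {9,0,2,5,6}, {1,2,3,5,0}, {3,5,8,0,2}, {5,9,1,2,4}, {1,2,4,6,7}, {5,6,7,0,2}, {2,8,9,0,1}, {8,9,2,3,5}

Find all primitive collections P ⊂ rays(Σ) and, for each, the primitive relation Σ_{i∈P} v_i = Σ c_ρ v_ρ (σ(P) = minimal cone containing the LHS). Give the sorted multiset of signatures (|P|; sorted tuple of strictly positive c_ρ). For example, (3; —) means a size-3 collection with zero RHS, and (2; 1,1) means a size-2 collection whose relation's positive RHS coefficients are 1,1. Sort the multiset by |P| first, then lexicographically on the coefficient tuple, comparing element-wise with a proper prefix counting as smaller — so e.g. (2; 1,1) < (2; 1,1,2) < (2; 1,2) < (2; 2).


12 minimal non-faces of Δ(Σ) (on 10 rays):

  • {0,4}:  v_{0} + v_{4} = 0 — sig = (2; —)
  • {7,9}:  v_{7} + v_{9} = 0 — sig = (2; —)
  • {3,6}:  v_{3} + v_{6} = v_{8} — sig = (2; 1)
  • {6,8}:  v_{6} + v_{8} = v_{0} + v_{9} — sig = (2; 1,1)
  • {4,8}:  v_{4} + v_{8} = v_{1} + v_{2} + v_{5} + v_{9} — sig = (2; 1,1,1,1)
  • {7,8}:  v_{7} + v_{8} = v_{0} + v_{1} + v_{2} + v_{5} — sig = (2; 1,1,1,1)
  • {3,4}:  v_{3} + v_{4} = 2·v_{1} + 2·v_{2} + 2·v_{5} + v_{9} — sig = (2; 1,2,2,2)
  • {3,7}:  v_{3} + v_{7} = v_{0} + 2·v_{1} + 2·v_{2} + 2·v_{5} — sig = (2; 1,2,2,2)
  • {0,3,9}:  v_{0} + v_{3} + v_{9} = 2·v_{8} — sig = (3; 2)
  • {1,2,5,6}:  v_{1} + v_{2} + v_{5} + v_{6} = 0 — sig = (4; —)
  • {1,2,5,8}:  v_{1} + v_{2} + v_{5} + v_{8} = v_{3} — sig = (4; 1)
  • {0,1,2,5,9}:  v_{0} + v_{1} + v_{2} + v_{5} + v_{9} = v_{8} — sig = (5; 1)

so the primitive-relation signature multiset is
{ (2; —) ×2,  (2; 1),  (2; 1,1),  (2; 1,1,1,1) ×2,  (2; 1,2,2,2) ×2,  (3; 2),  (4; —),  (4; 1),  (5; 1) }


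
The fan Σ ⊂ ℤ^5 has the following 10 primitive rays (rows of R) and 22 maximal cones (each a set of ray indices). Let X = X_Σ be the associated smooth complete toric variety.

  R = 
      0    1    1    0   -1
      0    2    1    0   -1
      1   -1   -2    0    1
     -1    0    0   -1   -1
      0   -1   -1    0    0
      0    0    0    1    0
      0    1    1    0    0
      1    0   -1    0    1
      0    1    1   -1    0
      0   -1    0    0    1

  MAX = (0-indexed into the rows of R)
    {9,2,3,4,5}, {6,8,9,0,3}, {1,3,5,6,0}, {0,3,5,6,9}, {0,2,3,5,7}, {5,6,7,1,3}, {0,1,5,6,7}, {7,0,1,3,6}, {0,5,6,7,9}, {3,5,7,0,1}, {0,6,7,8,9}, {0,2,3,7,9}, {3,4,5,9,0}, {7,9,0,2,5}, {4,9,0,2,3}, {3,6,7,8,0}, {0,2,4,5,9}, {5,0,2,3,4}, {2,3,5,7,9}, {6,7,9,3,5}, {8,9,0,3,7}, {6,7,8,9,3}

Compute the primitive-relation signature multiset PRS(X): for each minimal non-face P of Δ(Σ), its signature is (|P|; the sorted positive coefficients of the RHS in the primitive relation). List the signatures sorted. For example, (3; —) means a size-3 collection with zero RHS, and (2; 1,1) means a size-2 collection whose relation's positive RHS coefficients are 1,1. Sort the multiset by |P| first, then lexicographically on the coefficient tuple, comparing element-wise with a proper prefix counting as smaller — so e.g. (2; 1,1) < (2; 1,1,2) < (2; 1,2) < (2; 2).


The 14 primitive collections of Σ (r=10, n=5):

  {4,6}:  v_{4} + v_{6} = 0  ⟹  sig = (2; —)
  {1,9}:  v_{1} + v_{9} = v_{6}  ⟹  sig = (2; 1)
  {2,6}:  v_{2} + v_{6} = v_{7}  ⟹  sig = (2; 1)
  {4,7}:  v_{4} + v_{7} = v_{2}  ⟹  sig = (2; 1)
  {5,8}:  v_{5} + v_{8} = v_{6}  ⟹  sig = (2; 1)
  {1,4}:  v_{1} + v_{4} = v_{0} + v_{3} + v_{5} + v_{7}  ⟹  sig = (2; 1,1,1,1)
  {4,8}:  v_{4} + v_{8} = v_{0} + v_{3} + v_{7} + v_{9}  ⟹  sig = (2; 1,1,1,1)
  {1,2}:  v_{1} + v_{2} = v_{0} + v_{3} + v_{5} + 2·v_{7}  ⟹  sig = (2; 1,1,1,2)
  {1,8}:  v_{1} + v_{8} = v_{0} + v_{3} + 2·v_{6} + v_{7}  ⟹  sig = (2; 1,1,1,2)
  {2,8}:  v_{2} + v_{8} = v_{0} + v_{3} + 2·v_{7} + v_{9}  ⟹  sig = (2; 1,1,1,2)
  {0,3,5,7,9}:  v_{0} + v_{3} + v_{5} + v_{7} + v_{9} = 0  ⟹  sig = (5; —)
  {0,2,3,5,9}:  v_{0} + v_{2} + v_{3} + v_{5} + v_{9} = v_{4}  ⟹  sig = (5; 1)
  {0,3,5,6,7}:  v_{0} + v_{3} + v_{5} + v_{6} + v_{7} = v_{1}  ⟹  sig = (5; 1)
  {0,3,6,7,9}:  v_{0} + v_{3} + v_{6} + v_{7} + v_{9} = v_{8}  ⟹  sig = (5; 1)

so the primitive-relation signature multiset is
{ (2; —),  (2; 1) ×4,  (2; 1,1,1,1) ×2,  (2; 1,1,1,2) ×3,  (5; —),  (5; 1) ×3 }


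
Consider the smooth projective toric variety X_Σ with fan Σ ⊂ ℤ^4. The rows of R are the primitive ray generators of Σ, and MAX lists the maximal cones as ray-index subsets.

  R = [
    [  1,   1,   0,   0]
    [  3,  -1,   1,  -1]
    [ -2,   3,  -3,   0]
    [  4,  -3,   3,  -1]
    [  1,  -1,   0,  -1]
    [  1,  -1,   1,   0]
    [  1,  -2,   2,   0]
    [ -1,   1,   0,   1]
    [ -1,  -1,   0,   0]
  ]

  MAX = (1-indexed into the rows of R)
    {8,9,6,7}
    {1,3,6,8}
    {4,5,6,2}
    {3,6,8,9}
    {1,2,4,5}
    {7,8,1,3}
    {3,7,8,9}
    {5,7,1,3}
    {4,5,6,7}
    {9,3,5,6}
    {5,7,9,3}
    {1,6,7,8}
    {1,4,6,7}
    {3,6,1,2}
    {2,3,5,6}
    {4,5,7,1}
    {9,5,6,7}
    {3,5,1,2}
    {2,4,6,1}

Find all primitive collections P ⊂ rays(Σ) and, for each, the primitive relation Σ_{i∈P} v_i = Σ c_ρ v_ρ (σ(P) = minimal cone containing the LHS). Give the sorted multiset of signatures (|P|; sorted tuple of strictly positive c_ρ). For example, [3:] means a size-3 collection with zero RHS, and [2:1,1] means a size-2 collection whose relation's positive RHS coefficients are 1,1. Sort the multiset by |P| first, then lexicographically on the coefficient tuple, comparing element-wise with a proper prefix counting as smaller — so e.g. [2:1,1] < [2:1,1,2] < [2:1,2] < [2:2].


Δ(Σ) — 9 vertices, 10 min non-faces:

  • {1,9}:  v_{1} + v_{9} = 0  ⇒ sig = [2:]
  • {5,8}:  v_{5} + v_{8} = 0  ⇒ sig = [2:]
  • {2,7}:  v_{2} + v_{7} = v_{4}  ⇒ sig = [2:1]
  • {2,8}:  v_{2} + v_{8} = v_{1} + v_{6}  ⇒ sig = [2:1,1]
  • {2,9}:  v_{2} + v_{9} = v_{5} + v_{6}  ⇒ sig = [2:1,1]
  • {3,4}:  v_{3} + v_{4} = v_{1} + v_{5}  ⇒ sig = [2:1,1]
  • {4,8}:  v_{4} + v_{8} = v_{1} + v_{6} + v_{7}  ⇒ sig = [2:1,1,1]
  • {4,9}:  v_{4} + v_{9} = v_{5} + v_{6} + v_{7}  ⇒ sig = [2:1,1,1]
  • {3,6,7}:  v_{3} + v_{6} + v_{7} = 0  ⇒ sig = [3:]
  • {1,5,6}:  v_{1} + v_{5} + v_{6} = v_{2}  ⇒ sig = [3:1]

Sorted signature multiset PRS(X):
    |P|=2: 8 collections, coeffs (), (), (1), (1,1), (1,1), (1,1), (1,1,1), (1,1,1)
    |P|=3: 2 collections, coeffs (), (1)


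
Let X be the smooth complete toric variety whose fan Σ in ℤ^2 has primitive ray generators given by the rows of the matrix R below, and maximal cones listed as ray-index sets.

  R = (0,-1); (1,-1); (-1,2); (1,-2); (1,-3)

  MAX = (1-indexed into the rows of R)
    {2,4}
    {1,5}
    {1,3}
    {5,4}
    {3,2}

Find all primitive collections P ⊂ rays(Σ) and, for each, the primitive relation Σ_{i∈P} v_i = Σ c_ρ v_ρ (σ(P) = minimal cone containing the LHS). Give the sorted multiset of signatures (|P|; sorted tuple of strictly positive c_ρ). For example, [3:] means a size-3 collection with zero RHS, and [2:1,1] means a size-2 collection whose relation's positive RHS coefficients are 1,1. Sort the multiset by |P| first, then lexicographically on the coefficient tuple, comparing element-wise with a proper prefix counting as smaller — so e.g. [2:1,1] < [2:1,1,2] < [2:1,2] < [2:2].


|primitive collections| = 5. Relations:

  {3,4}:  v_{3} + v_{4} = 0  ⟹  sig = [2:]
  {1,2}:  v_{1} + v_{2} = v_{4}  ⟹  sig = [2:1]
  {1,4}:  v_{1} + v_{4} = v_{5}  ⟹  sig = [2:1]
  {3,5}:  v_{3} + v_{5} = v_{1}  ⟹  sig = [2:1]
  {2,5}:  v_{2} + v_{5} = 2·v_{4}  ⟹  sig = [2:2]

Hence PRS(X_Σ) =
{ [2:],  [2:1] ×3,  [2:2] }


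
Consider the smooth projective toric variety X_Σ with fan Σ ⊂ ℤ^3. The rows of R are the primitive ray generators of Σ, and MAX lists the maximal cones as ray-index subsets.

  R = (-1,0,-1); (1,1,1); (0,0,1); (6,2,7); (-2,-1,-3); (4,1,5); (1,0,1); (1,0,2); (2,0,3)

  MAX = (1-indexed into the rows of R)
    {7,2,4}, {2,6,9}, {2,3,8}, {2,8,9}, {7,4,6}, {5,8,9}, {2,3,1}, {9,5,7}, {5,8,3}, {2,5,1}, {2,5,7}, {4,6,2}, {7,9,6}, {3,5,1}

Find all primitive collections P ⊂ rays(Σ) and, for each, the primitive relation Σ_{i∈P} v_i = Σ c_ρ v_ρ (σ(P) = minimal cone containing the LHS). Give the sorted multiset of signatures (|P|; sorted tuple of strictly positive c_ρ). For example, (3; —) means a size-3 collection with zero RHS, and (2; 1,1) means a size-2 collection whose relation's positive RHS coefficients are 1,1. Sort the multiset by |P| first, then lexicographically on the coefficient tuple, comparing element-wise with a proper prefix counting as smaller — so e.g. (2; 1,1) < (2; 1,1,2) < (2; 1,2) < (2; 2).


Primitive collections (20):

  P = {1,7}:  v_{1} + v_{7} = 0 — sig = (2; —)
  P = {1,8}:  v_{1} + v_{8} = v_{3} — sig = (2; 1)
  P = {1,9}:  v_{1} + v_{9} = v_{8} — sig = (2; 1)
  P = {3,7}:  v_{3} + v_{7} = v_{8} — sig = (2; 1)
  P = {7,8}:  v_{7} + v_{8} = v_{9} — sig = (2; 1)
  P = {1,4}:  v_{1} + v_{4} = v_{2} + v_{6} — sig = (2; 1,1)
  P = {1,6}:  v_{1} + v_{6} = v_{2} + v_{9} — sig = (2; 1,1)
  P = {3,6}:  v_{3} + v_{6} = v_{2} + v_{8} + v_{9} — sig = (2; 1,1,1)
  P = {4,8}:  v_{4} + v_{8} = v_{2} + v_{6} + v_{9} — sig = (2; 1,1,1)
  P = {6,8}:  v_{6} + v_{8} = v_{2} + 2·v_{9} — sig = (2; 1,2)
  P = {4,5}:  v_{4} + v_{5} = v_{2} + 3·v_{7} — sig = (2; 1,3)
  P = {3,9}:  v_{3} + v_{9} = 2·v_{8} — sig = (2; 2)
  P = {4,9}:  v_{4} + v_{9} = 2·v_{6} — sig = (2; 2)
  P = {5,6}:  v_{5} + v_{6} = 2·v_{7} — sig = (2; 2)
  P = {3,4}:  v_{3} + v_{4} = 2·v_{2} + 2·v_{9} — sig = (2; 2,2)
  P = {2,5,8}:  v_{2} + v_{5} + v_{8} = 0 — sig = (3; —)
  P = {2,3,5}:  v_{2} + v_{3} + v_{5} = v_{1} — sig = (3; 1)
  P = {2,5,9}:  v_{2} + v_{5} + v_{9} = v_{7} — sig = (3; 1)
  P = {2,6,7}:  v_{2} + v_{6} + v_{7} = v_{4} — sig = (3; 1)
  P = {2,7,9}:  v_{2} + v_{7} + v_{9} = v_{6} — sig = (3; 1)

Hence PRS(X_Σ) =
    (2; —)
    (2; 1)
    (2; 1)
    (2; 1)
    (2; 1)
    (2; 1,1)
    (2; 1,1)
    (2; 1,1,1)
    (2; 1,1,1)
    (2; 1,2)
    (2; 1,3)
    (2; 2)
    (2; 2)
    (2; 2)
    (2; 2,2)
    (3; —)
    (3; 1)
    (3; 1)
    (3; 1)
    (3; 1)


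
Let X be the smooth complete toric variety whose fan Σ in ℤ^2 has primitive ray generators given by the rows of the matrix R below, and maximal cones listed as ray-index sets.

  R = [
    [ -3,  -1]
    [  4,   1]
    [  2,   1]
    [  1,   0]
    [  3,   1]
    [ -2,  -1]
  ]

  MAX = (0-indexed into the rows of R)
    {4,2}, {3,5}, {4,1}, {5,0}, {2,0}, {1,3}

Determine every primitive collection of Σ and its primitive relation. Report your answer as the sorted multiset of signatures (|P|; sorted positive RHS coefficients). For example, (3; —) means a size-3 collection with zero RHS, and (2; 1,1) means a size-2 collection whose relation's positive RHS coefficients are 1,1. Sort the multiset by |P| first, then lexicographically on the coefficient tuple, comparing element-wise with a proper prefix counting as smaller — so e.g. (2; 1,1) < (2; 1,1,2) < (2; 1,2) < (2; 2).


9 minimal non-faces of Δ(Σ) (on 6 rays):

  P = {0,4}:  v_{0} + v_{4} = 0  ⟹  sig = (2; —)
  P = {2,5}:  v_{2} + v_{5} = 0  ⟹  sig = (2; —)
  P = {0,1}:  v_{0} + v_{1} = v_{3}  ⟹  sig = (2; 1)
  P = {0,3}:  v_{0} + v_{3} = v_{5}  ⟹  sig = (2; 1)
  P = {2,3}:  v_{2} + v_{3} = v_{4}  ⟹  sig = (2; 1)
  P = {3,4}:  v_{3} + v_{4} = v_{1}  ⟹  sig = (2; 1)
  P = {4,5}:  v_{4} + v_{5} = v_{3}  ⟹  sig = (2; 1)
  P = {1,2}:  v_{1} + v_{2} = 2·v_{4}  ⟹  sig = (2; 2)
  P = {1,5}:  v_{1} + v_{5} = 2·v_{3}  ⟹  sig = (2; 2)

Sorted signature multiset PRS(X):
{ (2; —) ×2,  (2; 1) ×5,  (2; 2) ×2 }


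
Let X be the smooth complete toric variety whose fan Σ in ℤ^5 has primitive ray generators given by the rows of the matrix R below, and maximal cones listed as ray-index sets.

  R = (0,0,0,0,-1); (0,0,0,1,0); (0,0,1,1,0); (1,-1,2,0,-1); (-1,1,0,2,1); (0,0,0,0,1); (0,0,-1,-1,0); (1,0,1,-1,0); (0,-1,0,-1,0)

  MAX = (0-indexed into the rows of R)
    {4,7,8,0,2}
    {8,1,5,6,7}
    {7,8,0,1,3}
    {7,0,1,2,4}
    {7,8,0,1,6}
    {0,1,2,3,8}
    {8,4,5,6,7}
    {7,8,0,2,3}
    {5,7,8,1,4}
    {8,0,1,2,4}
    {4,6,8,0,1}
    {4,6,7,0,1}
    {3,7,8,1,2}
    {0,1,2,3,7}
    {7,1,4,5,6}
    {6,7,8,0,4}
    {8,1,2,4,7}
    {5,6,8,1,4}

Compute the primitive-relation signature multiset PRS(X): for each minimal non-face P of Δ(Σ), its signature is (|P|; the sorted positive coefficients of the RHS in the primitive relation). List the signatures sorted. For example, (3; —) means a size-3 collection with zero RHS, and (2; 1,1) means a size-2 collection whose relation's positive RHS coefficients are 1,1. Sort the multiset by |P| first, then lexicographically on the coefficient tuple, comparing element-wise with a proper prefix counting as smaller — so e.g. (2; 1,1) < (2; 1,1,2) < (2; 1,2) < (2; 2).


9 minimal non-faces of Δ(Σ) (on 9 rays):

  • {0,5}:  v_{0} + v_{5} = 0  ⟹  sig = (2; —)
  • {2,6}:  v_{2} + v_{6} = 0  ⟹  sig = (2; —)
  • {2,5}:  v_{2} + v_{5} = v_{1} + v_{4} + v_{7} + v_{8}  ⟹  sig = (2; 1,1,1,1)
  • {3,5}:  v_{3} + v_{5} = v_{1} + v_{2} + v_{7} + v_{8}  ⟹  sig = (2; 1,1,1,1)
  • {3,6}:  v_{3} + v_{6} = v_{0} + v_{1} + v_{7} + v_{8}  ⟹  sig = (2; 1,1,1,1)
  • {3,4}:  v_{3} + v_{4} = 2·v_{2}  ⟹  sig = (2; 2)
  • {0,1,2,7,8}:  v_{0} + v_{1} + v_{2} + v_{7} + v_{8} = v_{3}  ⟹  sig = (5; 1)
  • {0,1,4,7,8}:  v_{0} + v_{1} + v_{4} + v_{7} + v_{8} = v_{2}  ⟹  sig = (5; 1)
  • {1,4,6,7,8}:  v_{1} + v_{4} + v_{6} + v_{7} + v_{8} = v_{5}  ⟹  sig = (5; 1)

Hence PRS(X_Σ) =
    (2; —)
    (2; —)
    (2; 1,1,1,1)
    (2; 1,1,1,1)
    (2; 1,1,1,1)
    (2; 2)
    (5; 1)
    (5; 1)
    (5; 1)


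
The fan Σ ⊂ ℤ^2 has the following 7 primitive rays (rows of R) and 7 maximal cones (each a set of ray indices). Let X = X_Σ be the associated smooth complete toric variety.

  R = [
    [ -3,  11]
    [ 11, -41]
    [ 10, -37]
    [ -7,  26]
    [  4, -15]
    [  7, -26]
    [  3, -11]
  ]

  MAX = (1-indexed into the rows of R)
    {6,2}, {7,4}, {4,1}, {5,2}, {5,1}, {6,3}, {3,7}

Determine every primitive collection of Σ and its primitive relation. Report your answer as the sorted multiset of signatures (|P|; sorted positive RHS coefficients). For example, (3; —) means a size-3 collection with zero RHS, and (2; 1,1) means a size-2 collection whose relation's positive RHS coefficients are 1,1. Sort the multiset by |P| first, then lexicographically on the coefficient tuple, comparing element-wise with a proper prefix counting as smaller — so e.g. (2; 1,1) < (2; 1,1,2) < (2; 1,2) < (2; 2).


Δ(Σ) — 7 vertices, 14 min non-faces:

  P={1,7}:  v_{1} + v_{7} = 0  so sig = (2; —)
  P={4,6}:  v_{4} + v_{6} = 0  so sig = (2; —)
  P={1,3}:  v_{1} + v_{3} = v_{6}  so sig = (2; 1)
  P={1,6}:  v_{1} + v_{6} = v_{5}  so sig = (2; 1)
  P={2,4}:  v_{2} + v_{4} = v_{5}  so sig = (2; 1)
  P={3,4}:  v_{3} + v_{4} = v_{7}  so sig = (2; 1)
  P={4,5}:  v_{4} + v_{5} = v_{1}  so sig = (2; 1)
  P={5,6}:  v_{5} + v_{6} = v_{2}  so sig = (2; 1)
  P={5,7}:  v_{5} + v_{7} = v_{6}  so sig = (2; 1)
  P={6,7}:  v_{6} + v_{7} = v_{3}  so sig = (2; 1)
  P={1,2}:  v_{1} + v_{2} = 2·v_{5}  so sig = (2; 2)
  P={2,7}:  v_{2} + v_{7} = 2·v_{6}  so sig = (2; 2)
  P={3,5}:  v_{3} + v_{5} = 2·v_{6}  so sig = (2; 2)
  P={2,3}:  v_{2} + v_{3} = 3·v_{6}  so sig = (2; 3)

Signatures (|P|; sorted positive RHS coefficients), sorted:
    |P|=2: 14 collections, coeffs (), (), (1), (1), (1), (1), (1), (1), (1), (1), (2), (2), (2), (3)


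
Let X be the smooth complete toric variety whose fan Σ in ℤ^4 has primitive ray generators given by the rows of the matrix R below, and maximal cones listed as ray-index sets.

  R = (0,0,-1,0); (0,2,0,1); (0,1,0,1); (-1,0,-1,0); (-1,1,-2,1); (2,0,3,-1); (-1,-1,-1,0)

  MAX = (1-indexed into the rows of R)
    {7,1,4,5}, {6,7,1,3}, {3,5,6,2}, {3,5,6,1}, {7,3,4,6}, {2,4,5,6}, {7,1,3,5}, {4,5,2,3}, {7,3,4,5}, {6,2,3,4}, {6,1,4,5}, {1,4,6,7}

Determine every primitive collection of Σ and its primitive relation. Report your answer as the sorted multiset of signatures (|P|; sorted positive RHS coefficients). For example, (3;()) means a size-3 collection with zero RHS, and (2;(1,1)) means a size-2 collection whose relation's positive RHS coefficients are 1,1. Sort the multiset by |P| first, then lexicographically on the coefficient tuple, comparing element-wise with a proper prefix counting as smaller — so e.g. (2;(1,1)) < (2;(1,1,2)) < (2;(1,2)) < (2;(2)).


5 collections generate NE(X_Σ); each relation:

  P={2,7}:  v_{2} + v_{7} = v_{3} + v_{4} ; sig = (2;(1,1))
  P={1,2}:  v_{1} + v_{2} = 2·v_{5} + v_{6} ; sig = (2;(1,2))
  P={5,6,7}:  v_{5} + v_{6} + v_{7} = 0 ; sig = (3;())
  P={1,3,4}:  v_{1} + v_{3} + v_{4} = v_{5} ; sig = (3;(1))
  P={3,4,5,6}:  v_{3} + v_{4} + v_{5} + v_{6} = v_{2} ; sig = (4;(1))

Hence PRS(X_Σ) =
[(2;(1,1)), (2;(1,2)), (3;()), (3;(1)), (4;(1))]


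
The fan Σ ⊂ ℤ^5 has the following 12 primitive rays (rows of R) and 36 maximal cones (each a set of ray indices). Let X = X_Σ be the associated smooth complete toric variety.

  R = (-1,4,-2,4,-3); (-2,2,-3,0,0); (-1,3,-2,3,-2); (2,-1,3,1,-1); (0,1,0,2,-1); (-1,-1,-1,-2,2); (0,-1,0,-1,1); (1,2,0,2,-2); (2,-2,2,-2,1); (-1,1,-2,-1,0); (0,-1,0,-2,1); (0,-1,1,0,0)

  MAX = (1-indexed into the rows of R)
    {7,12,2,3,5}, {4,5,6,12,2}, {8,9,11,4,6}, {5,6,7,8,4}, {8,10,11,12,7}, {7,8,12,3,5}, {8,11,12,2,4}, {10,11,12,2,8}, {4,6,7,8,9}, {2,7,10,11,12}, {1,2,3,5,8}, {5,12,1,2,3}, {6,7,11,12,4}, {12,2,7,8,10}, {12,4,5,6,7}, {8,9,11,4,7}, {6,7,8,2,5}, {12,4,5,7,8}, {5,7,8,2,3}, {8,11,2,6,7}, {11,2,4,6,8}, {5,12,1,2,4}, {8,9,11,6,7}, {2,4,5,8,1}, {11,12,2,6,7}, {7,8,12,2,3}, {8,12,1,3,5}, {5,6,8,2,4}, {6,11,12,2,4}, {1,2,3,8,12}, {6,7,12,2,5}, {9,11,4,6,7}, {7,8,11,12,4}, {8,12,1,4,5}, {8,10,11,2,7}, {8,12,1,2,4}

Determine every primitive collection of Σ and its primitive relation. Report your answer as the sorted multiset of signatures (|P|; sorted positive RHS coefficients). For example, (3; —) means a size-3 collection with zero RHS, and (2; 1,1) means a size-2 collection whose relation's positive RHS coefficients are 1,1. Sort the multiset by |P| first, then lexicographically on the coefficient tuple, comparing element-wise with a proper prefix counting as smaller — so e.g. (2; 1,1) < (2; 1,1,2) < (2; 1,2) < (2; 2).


23 collections generate NE(X_Σ); each relation:

  P={5,11}:  v_{5} + v_{11} = 0  ⇒ sig = (2; —)
  P={1,7}:  v_{1} + v_{7} = v_{3}  ⇒ sig = (2; 1)
  P={1,9}:  v_{1} + v_{9} = v_{8}  ⇒ sig = (2; 1)
  P={1,6}:  v_{1} + v_{6} = v_{2} + v_{5}  ⇒ sig = (2; 1,1)
  P={3,9}:  v_{3} + v_{9} = v_{7} + v_{8}  ⇒ sig = (2; 1,1)
  P={1,11}:  v_{1} + v_{11} = v_{2} + v_{8} + v_{12}  ⇒ sig = (2; 1,1,1)
  P={2,9}:  v_{2} + v_{9} = v_{6} + v_{8} + v_{11}  ⇒ sig = (2; 1,1,1)
  P={3,4}:  v_{3} + v_{4} = v_{5} + v_{8} + v_{12}  ⇒ sig = (2; 1,1,1)
  P={3,6}:  v_{3} + v_{6} = v_{2} + v_{5} + v_{7}  ⇒ sig = (2; 1,1,1)
  P={4,10}:  v_{4} + v_{10} = v_{8} + v_{11} + v_{12}  ⇒ sig = (2; 1,1,1)
  P={6,10}:  v_{6} + v_{10} = v_{2} + v_{7} + v_{11}  ⇒ sig = (2; 1,1,1)
  P={9,12}:  v_{9} + v_{12} = v_{4} + v_{7} + v_{11}  ⇒ sig = (2; 1,1,1)
  P={3,11}:  v_{3} + v_{11} = v_{2} + v_{7} + v_{8} + v_{12}  ⇒ sig = (2; 1,1,1,1)
  P={5,9}:  v_{5} + v_{9} = v_{4} + v_{6} + v_{7} + v_{8}  ⇒ sig = (2; 1,1,1,1)
  P={5,10}:  v_{5} + v_{10} = v_{2} + v_{7} + v_{8} + v_{12}  ⇒ sig = (2; 1,1,1,1)
  P={9,10}:  v_{9} + v_{10} = v_{7} + v_{8} + 2·v_{11}  ⇒ sig = (2; 1,1,2)
  P={1,10}:  v_{1} + v_{10} = 2·v_{2} + v_{7} + 2·v_{8} + 2·v_{12}  ⇒ sig = (2; 1,2,2,2)
  P={3,10}:  v_{3} + v_{10} = 2·v_{2} + 2·v_{7} + 2·v_{8} + 2·v_{12}  ⇒ sig = (2; 2,2,2,2)
  P={2,4,7}:  v_{2} + v_{4} + v_{7} = 0  ⇒ sig = (3; —)
  P={6,8,12}:  v_{6} + v_{8} + v_{12} = 0  ⇒ sig = (3; —)
  P={2,5,8,12}:  v_{2} + v_{5} + v_{8} + v_{12} = v_{1}  ⇒ sig = (4; 1)
  P={2,7,8,11,12}:  v_{2} + v_{7} + v_{8} + v_{11} + v_{12} = v_{10}  ⇒ sig = (5; 1)
  P={4,6,7,8,11}:  v_{4} + v_{6} + v_{7} + v_{8} + v_{11} = v_{9}  ⇒ sig = (5; 1)

Sorted signature multiset PRS(X):
[(2; —), (2; 1), (2; 1), (2; 1,1), (2; 1,1), (2; 1,1,1), (2; 1,1,1), (2; 1,1,1), (2; 1,1,1), (2; 1,1,1), (2; 1,1,1), (2; 1,1,1), (2; 1,1,1,1), (2; 1,1,1,1), (2; 1,1,1,1), (2; 1,1,2), (2; 1,2,2,2), (2; 2,2,2,2), (3; —), (3; —), (4; 1), (5; 1), (5; 1)]
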